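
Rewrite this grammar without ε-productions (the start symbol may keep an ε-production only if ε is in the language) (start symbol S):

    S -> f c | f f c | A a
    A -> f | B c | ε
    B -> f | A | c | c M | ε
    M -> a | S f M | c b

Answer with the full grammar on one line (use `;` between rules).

Nullable set = {A, B}.
ε ∉ L(G), so no ε-production is kept.
Expand every rule over subsets of its nullable positions: S → A a gives A a | a. A → B c gives B c | c.

S -> f c | f f c | A a | a; A -> f | B c | c; B -> f | A | c | c M; M -> a | S f M | c b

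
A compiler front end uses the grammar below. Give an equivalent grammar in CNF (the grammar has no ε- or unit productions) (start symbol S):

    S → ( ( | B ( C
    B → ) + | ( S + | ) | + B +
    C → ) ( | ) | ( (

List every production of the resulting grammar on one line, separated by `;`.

Introduce a nonterminal for each terminal appearing in a rule of length ≥ 2: X1 → (, X2 → ), X3 → +.
Binarize each right-hand side of length ≥ 3 by chaining fresh nonterminals (Y1, Y2, …): affected rules were S → B X1 C; B → X1 S X3; B → X3 B X3.

S → X1 X1 | B Y1; B → X2 X3 | X1 Y2 | ) | X3 Y3; C → X2 X1 | ) | X1 X1; X1 → (; X2 → ); X3 → +; Y1 → X1 C; Y2 → S X3; Y3 → B X3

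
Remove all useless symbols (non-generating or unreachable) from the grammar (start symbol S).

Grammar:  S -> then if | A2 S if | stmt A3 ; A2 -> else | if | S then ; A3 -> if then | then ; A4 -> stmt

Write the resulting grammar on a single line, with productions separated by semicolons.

Generating nonterminals: {A2, A3, A4, S}.
Reachable from S after that: {A2, A3, S}.
Removed useless symbols: {A4} and every production mentioning them.

S -> then if | A2 S if | stmt A3; A2 -> else | if | S then; A3 -> if then | then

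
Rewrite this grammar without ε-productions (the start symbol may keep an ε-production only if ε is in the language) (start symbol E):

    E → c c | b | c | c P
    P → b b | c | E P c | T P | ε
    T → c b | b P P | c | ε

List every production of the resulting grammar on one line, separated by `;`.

Nullable set = {P, T}.
ε ∉ L(G), so no ε-production is kept.
For each production, add variants omitting each subset of nullable occurrences: P → E P c gives E P c | E c. P → T P gives T P | T. T → b P P gives b P P | b P | b.

E → c c | b | c | c P; P → b b | c | E P c | E c | T P | T; T → c b | b P P | b P | b | c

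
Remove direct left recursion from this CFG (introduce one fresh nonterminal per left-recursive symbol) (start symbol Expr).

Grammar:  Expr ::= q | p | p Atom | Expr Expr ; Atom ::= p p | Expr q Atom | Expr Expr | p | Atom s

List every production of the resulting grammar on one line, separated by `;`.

Directly left-recursive nonterminals: Expr, Atom.
For Expr: α = {Expr}, β = {q, p, p Atom}. Rewrite as Expr → β Expr1 and Expr1 → α Expr1 | ε.
For Atom: α = {s}, β = {p p, Expr q Atom, Expr Expr, p}. Rewrite as Atom → β Atom1 and Atom1 → α Atom1 | ε.

Expr ::= q Expr1 | p Expr1 | p Atom Expr1; Atom ::= p p Atom1 | Expr q Atom Atom1 | Expr Expr Atom1 | p Atom1; Expr1 ::= Expr Expr1 | ε; Atom1 ::= s Atom1 | ε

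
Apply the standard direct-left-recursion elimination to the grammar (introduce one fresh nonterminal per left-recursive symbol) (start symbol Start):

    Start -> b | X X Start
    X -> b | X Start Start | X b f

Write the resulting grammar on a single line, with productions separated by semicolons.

Start -> b | X X Start; X -> b X1; X1 -> Start Start X1 | b f X1 | ε

X is directly left-recursive.
For X: α = {Start Start, b f}, β = {b}. Rewrite as X → β X1 and X1 → α X1 | ε.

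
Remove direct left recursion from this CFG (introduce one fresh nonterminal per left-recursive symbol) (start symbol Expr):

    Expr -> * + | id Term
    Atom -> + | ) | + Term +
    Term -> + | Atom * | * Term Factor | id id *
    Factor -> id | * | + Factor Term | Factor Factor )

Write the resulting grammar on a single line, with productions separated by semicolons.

Expr -> * + | id Term; Atom -> + | ) | + Term +; Term -> + | Atom * | * Term Factor | id id *; Factor -> id Factor1 | * Factor1 | + Factor Term Factor1; Factor1 -> Factor ) Factor1 | eps

Directly left-recursive nonterminal: Factor.
For Factor: α = {Factor )}, β = {id, *, + Factor Term}. Rewrite as Factor → β Factor1 and Factor1 → α Factor1 | ε.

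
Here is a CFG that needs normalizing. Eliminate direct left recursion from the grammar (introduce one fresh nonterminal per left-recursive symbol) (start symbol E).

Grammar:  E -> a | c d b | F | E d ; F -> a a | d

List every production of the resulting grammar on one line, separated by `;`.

E -> a E' | c d b E' | F E'; F -> a a | d; E' -> d E' | ε

E is directly left-recursive.
For E: α = {d}, β = {a, c d b, F}. Rewrite as E → β E' and E' → α E' | ε.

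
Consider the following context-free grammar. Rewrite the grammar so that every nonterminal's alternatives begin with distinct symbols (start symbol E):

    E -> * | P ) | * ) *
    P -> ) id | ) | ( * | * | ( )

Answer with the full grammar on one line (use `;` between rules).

E has alternatives sharing prefix '*': factor to E → * E' with E' → ε | ) *.
P has alternatives sharing prefix ')': factor to P → ) P' with P' → id | ε.
P has alternatives sharing prefix '(': factor to P → ( P'' with P'' → * | ).

E -> P ) | * E'; P -> * | ) P' | ( P''; E' -> ε | ) *; P' -> id | ε; P'' -> * | )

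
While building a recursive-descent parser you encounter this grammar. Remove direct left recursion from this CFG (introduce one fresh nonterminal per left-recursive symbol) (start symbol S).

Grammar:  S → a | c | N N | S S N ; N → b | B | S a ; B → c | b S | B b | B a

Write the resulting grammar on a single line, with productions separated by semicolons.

S → a S' | c S' | N N S'; N → b | B | S a; B → c B' | b S B'; S' → S N S' | ε; B' → b B' | a B' | ε

S, B are directly left-recursive.
For S: α = {S N}, β = {a, c, N N}. Rewrite as S → β S' and S' → α S' | ε.
For B: α = {b, a}, β = {c, b S}. Rewrite as B → β B' and B' → α B' | ε.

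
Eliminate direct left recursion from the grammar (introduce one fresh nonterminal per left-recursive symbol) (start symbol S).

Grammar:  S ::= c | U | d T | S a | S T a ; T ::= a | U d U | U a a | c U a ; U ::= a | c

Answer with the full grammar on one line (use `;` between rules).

S ::= c S' | U S' | d T S'; T ::= a | U d U | U a a | c U a; U ::= a | c; S' ::= a S' | T a S' | ε

Directly left-recursive nonterminal: S.
For S: α = {a, T a}, β = {c, U, d T}. Rewrite as S → β S' and S' → α S' | ε.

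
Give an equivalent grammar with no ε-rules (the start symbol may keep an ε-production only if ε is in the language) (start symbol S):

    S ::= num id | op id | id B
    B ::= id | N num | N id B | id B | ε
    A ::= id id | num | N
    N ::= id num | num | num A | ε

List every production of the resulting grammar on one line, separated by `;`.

S ::= num id | op id | id B | id; B ::= id | N num | num | N id B | N id | id B; A ::= id id | num | N; N ::= id num | num | num A

Nullable set = {A, B, N}.
ε ∉ L(G), so no ε-production is kept.
Add the nullable-subset variants: S → id B gives id B | id. B → N num gives N num | num. B → N id B gives N id B | N id | id B.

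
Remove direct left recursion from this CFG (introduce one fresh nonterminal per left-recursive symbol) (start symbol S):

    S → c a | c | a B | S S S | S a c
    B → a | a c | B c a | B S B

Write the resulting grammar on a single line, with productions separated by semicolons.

S → c a S' | c S' | a B S'; B → a B' | a c B'; S' → S S S' | a c S' | ε; B' → c a B' | S B B' | ε

S, B are directly left-recursive.
For S: α = {S S, a c}, β = {c a, c, a B}. Rewrite as S → β S' and S' → α S' | ε.
For B: α = {c a, S B}, β = {a, a c}. Rewrite as B → β B' and B' → α B' | ε.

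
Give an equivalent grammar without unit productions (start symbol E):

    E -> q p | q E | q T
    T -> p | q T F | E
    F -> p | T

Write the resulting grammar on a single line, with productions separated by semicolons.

E -> q p | q E | q T; T -> q p | q E | q T | p | q T F; F -> q p | q E | q T | p | q T F

Unit pairs: F ⇒* {E, T}; T ⇒* {E}.
Replace each nonterminal's rules with the union of the non-unit rules of every nonterminal it unit-derives.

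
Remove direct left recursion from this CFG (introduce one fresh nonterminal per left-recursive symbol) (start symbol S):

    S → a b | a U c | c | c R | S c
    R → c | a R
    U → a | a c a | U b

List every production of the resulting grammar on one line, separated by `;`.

Directly left-recursive nonterminals: S, U.
For S: α = {c}, β = {a b, a U c, c, c R}. Rewrite as S → β S' and S' → α S' | ε.
For U: α = {b}, β = {a, a c a}. Rewrite as U → β U' and U' → α U' | ε.

S → a b S' | a U c S' | c S' | c R S'; R → c | a R; U → a U' | a c a U'; S' → c S' | ε; U' → b U' | ε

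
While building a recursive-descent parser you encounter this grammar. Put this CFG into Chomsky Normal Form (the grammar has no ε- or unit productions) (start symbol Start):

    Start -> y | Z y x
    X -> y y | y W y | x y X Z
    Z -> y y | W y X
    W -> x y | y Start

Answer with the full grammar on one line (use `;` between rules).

Start -> y | Z Y1; X -> X1 X1 | X1 Y2 | X2 Y3; Z -> X1 X1 | W Y5; W -> X2 X1 | X1 Start; X1 -> y; X2 -> x; Y1 -> X1 X2; Y2 -> W X1; Y3 -> X1 Y4; Y4 -> X Z; Y5 -> X1 X

Introduce a nonterminal for each terminal appearing in a rule of length ≥ 2: X1 → y, X2 → x.
Binarize each right-hand side of length ≥ 3 by chaining fresh nonterminals (Y1, Y2, …): affected rules were Start → Z X1 X2; X → X1 W X1; X → X2 X1 X Z; Z → W X1 X.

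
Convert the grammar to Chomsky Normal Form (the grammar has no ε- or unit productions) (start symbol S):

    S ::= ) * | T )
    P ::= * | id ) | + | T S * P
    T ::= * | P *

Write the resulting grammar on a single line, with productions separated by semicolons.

S ::= X1 X2 | T X1; P ::= * | X3 X1 | + | T Y1; T ::= * | P X2; X1 ::= ); X2 ::= *; X3 ::= id; Y1 ::= S Y2; Y2 ::= X2 P

Introduce a nonterminal for each terminal appearing in a rule of length ≥ 2: X1 → ), X2 → *, X3 → id.
Binarize each right-hand side of length ≥ 3 by chaining fresh nonterminals (Y1, Y2, …): affected rules were P → T S X2 P.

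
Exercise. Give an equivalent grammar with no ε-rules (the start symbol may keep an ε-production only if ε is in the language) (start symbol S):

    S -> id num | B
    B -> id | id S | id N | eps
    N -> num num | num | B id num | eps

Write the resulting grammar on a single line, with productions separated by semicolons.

S -> id num | B | eps; B -> id | id S | id N; N -> num num | num | B id num | id num

Nullable nonterminals: {B, N, S}.
ε ∈ L(G) since S is nullable, so keep S → ε.
Add the nullable-subset variants: N → B id num gives B id num | id num.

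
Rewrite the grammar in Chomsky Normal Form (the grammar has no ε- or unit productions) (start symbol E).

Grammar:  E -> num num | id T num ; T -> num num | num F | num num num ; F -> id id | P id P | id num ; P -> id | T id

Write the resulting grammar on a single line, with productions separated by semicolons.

E -> X1 X1 | X2 Y1; T -> X1 X1 | X1 F | X1 Y2; F -> X2 X2 | P Y3 | X2 X1; P -> id | T X2; X1 -> num; X2 -> id; Y1 -> T X1; Y2 -> X1 X1; Y3 -> X2 P

Introduce a nonterminal for each terminal appearing in a rule of length ≥ 2: X1 → num, X2 → id.
Binarize each right-hand side of length ≥ 3 by chaining fresh nonterminals (Y1, Y2, …): affected rules were E → X2 T X1; T → X1 X1 X1; F → P X2 P.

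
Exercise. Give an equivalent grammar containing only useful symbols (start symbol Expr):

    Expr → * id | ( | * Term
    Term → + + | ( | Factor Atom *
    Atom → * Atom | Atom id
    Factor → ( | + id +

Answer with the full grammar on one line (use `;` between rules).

Generating nonterminals: {Expr, Factor, Term}.
Reachable from Expr after that: {Expr, Term}.
Removed useless symbols: {Atom, Factor} and every production mentioning them.

Expr → * id | ( | * Term; Term → + + | (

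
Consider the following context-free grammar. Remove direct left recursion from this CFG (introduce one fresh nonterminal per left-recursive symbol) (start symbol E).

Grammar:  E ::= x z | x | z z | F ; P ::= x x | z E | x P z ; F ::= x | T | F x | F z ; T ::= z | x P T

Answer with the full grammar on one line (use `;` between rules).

F is directly left-recursive.
For F: α = {x, z}, β = {x, T}. Rewrite as F → β F' and F' → α F' | ε.

E ::= x z | x | z z | F; P ::= x x | z E | x P z; F ::= x F' | T F'; T ::= z | x P T; F' ::= x F' | z F' | ε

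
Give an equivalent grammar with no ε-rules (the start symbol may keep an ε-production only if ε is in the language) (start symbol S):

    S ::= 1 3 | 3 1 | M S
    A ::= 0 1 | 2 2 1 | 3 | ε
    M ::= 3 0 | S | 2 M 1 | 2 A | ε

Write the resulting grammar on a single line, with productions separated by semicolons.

S ::= 1 3 | 3 1 | M S; A ::= 0 1 | 2 2 1 | 3; M ::= 3 0 | S | 2 M 1 | 2 1 | 2 A | 2

Nullable set = {A, M}.
ε ∉ L(G), so no ε-production is kept.
For each production, add variants omitting each subset of nullable occurrences: M → 2 M 1 gives 2 M 1 | 2 1. M → 2 A gives 2 A | 2.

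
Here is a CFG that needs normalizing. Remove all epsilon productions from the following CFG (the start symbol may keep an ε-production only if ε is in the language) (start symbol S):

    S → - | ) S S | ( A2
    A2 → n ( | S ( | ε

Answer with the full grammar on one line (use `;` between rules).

Nullable set = {A2}.
ε ∉ L(G), so no ε-production is kept.
Expand every rule over subsets of its nullable positions: S → ( A2 gives ( A2 | (.

S → - | ) S S | ( A2 | (; A2 → n ( | S (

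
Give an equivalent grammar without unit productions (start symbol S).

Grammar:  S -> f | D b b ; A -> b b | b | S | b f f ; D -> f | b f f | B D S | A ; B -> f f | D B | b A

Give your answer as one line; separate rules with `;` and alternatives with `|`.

Unit pairs: A ⇒* {S}; D ⇒* {A, S}.
For each unit pair (A, B), copy every non-unit production of B to A, then drop all unit productions.

S -> f | D b b; A -> f | D b b | b b | b | b f f; D -> f | D b b | b f f | B D S | b b | b; B -> f f | D B | b A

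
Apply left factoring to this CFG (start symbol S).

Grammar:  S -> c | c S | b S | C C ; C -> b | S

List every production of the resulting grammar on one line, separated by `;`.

S has alternatives sharing prefix 'c': factor to S → c S' with S' → ε | S.

S -> b S | C C | c S'; C -> b | S; S' -> ε | S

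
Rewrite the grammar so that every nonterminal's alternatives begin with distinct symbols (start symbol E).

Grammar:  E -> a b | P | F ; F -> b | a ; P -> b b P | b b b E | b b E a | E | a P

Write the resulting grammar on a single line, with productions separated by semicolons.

P has alternatives sharing prefix 'b b': factor to P → b b P' with P' → P | b E | E a.

E -> a b | P | F; F -> b | a; P -> E | a P | b b P'; P' -> P | b E | E a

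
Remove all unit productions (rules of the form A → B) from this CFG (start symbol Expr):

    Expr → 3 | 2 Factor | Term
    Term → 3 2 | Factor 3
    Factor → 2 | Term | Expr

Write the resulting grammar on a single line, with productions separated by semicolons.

Expr → 3 2 | Factor 3 | 3 | 2 Factor; Term → 3 2 | Factor 3; Factor → 3 2 | Factor 3 | 2 | 3 | 2 Factor

Unit pairs: Expr ⇒* {Term}; Factor ⇒* {Expr, Term}.
Replace each nonterminal's rules with the union of the non-unit rules of every nonterminal it unit-derives.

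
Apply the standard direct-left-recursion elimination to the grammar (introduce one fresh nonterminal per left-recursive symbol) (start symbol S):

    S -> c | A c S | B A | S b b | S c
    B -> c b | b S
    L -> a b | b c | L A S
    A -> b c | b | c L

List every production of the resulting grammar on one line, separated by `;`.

S -> c S' | A c S S' | B A S'; B -> c b | b S; L -> a b L' | b c L'; A -> b c | b | c L; S' -> b b S' | c S' | ε; L' -> A S L' | ε

Directly left-recursive nonterminals: S, L.
For S: α = {b b, c}, β = {c, A c S, B A}. Rewrite as S → β S' and S' → α S' | ε.
For L: α = {A S}, β = {a b, b c}. Rewrite as L → β L' and L' → α L' | ε.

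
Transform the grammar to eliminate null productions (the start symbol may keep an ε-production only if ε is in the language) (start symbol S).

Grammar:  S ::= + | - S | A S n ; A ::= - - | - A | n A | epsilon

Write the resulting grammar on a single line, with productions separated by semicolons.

S ::= + | - S | A S n | S n; A ::= - - | - A | - | n A | n

Nullable nonterminals: {A}.
ε ∉ L(G), so no ε-production is kept.
Expand every rule over subsets of its nullable positions: S → A S n gives A S n | S n. A → - A gives - A | -. A → n A gives n A | n.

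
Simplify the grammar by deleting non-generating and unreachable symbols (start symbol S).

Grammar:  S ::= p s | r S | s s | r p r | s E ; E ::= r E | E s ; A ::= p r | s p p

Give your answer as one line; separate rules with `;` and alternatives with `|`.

Generating nonterminals: {A, S}.
Reachable from S after that: {S}.
Removed useless symbols: {A, E} and every production mentioning them.

S ::= p s | r S | s s | r p r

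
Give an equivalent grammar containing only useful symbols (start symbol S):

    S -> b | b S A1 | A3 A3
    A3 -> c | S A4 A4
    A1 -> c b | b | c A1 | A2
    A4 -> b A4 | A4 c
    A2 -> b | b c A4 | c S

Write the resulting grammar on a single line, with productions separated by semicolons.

Generating nonterminals: {A1, A2, A3, S}.
Reachable from S after that: {A1, A2, A3, S}.
Removed useless symbols: {A4} and every production mentioning them.

S -> b | b S A1 | A3 A3; A3 -> c; A1 -> c b | b | c A1 | A2; A2 -> b | c S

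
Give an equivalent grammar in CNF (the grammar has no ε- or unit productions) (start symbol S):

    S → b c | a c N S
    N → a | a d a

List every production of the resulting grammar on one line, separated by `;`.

Introduce a nonterminal for each terminal appearing in a rule of length ≥ 2: X1 → b, X2 → c, X3 → a, X4 → d.
Binarize each right-hand side of length ≥ 3 by chaining fresh nonterminals (Y1, Y2, …): affected rules were S → X3 X2 N S; N → X3 X4 X3.

S → X1 X2 | X3 Y1; N → a | X3 Y3; X1 → b; X2 → c; X3 → a; X4 → d; Y1 → X2 Y2; Y2 → N S; Y3 → X4 X3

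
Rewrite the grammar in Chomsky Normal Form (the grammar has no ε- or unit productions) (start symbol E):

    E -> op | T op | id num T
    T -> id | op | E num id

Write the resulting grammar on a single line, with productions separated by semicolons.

E -> op | T X1 | X2 Y1; T -> id | op | E Y2; X1 -> op; X2 -> id; X3 -> num; Y1 -> X3 T; Y2 -> X3 X2

Introduce a nonterminal for each terminal appearing in a rule of length ≥ 2: X1 → op, X2 → id, X3 → num.
Binarize each right-hand side of length ≥ 3 by chaining fresh nonterminals (Y1, Y2, …): affected rules were E → X2 X3 T; T → E X3 X2.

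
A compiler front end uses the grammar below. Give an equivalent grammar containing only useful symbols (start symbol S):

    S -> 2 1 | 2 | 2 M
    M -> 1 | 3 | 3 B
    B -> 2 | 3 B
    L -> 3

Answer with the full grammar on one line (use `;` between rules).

S -> 2 1 | 2 | 2 M; M -> 1 | 3 | 3 B; B -> 2 | 3 B

Generating nonterminals: {B, L, M, S}.
Reachable from S after that: {B, M, S}.
Removed useless symbols: {L} and every production mentioning them.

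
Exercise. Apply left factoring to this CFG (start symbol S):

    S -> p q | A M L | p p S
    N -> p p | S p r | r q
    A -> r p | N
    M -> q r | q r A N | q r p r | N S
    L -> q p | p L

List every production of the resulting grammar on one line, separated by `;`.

S -> A M L | p S'; N -> p p | S p r | r q; A -> r p | N; M -> N S | q r M'; L -> q p | p L; S' -> q | p S; M' -> ε | A N | p r

S has alternatives sharing prefix 'p': factor to S → p S' with S' → q | p S.
M has alternatives sharing prefix 'q r': factor to M → q r M' with M' → ε | A N | p r.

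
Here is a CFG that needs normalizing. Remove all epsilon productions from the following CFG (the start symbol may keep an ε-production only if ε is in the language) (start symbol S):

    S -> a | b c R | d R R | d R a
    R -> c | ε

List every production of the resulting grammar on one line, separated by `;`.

S -> a | b c R | b c | d R R | d R | d | d R a | d a; R -> c

Nullable set = {R}.
ε ∉ L(G), so no ε-production is kept.
Add the nullable-subset variants: S → b c R gives b c R | b c. S → d R R gives d R R | d R | d. S → d R a gives d R a | d a.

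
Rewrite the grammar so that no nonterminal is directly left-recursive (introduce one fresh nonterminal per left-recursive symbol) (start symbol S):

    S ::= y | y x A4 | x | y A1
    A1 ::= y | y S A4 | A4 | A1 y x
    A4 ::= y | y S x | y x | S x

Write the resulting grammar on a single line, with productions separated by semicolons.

Directly left-recursive nonterminal: A1.
For A1: α = {y x}, β = {y, y S A4, A4}. Rewrite as A1 → β A1' and A1' → α A1' | ε.

S ::= y | y x A4 | x | y A1; A1 ::= y A1' | y S A4 A1' | A4 A1'; A4 ::= y | y S x | y x | S x; A1' ::= y x A1' | ε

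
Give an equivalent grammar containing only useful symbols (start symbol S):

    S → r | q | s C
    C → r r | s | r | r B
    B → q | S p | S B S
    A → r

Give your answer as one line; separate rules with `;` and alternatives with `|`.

Generating nonterminals: {A, B, C, S}.
Reachable from S after that: {B, C, S}.
Removed useless symbols: {A} and every production mentioning them.

S → r | q | s C; C → r r | s | r | r B; B → q | S p | S B S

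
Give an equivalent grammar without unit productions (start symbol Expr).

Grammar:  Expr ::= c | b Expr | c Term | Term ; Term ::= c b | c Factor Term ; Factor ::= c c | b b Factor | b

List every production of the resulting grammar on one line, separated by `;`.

Expr ::= c b | c Factor Term | c | b Expr | c Term; Term ::= c b | c Factor Term; Factor ::= c c | b b Factor | b

Unit pairs: Expr ⇒* {Term}.
For every A with A ⇒* B via unit rules, add B's non-unit alternatives to A; then delete every rule of the form X → Y.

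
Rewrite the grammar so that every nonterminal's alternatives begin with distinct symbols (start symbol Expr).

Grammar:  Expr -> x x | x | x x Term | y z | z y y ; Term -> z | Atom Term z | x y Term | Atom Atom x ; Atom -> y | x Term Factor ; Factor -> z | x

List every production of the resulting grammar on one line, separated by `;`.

Expr has alternatives sharing prefix 'x': factor to Expr → x Expr1 with Expr1 → x | ε | x Term.
Term has alternatives sharing prefix 'Atom': factor to Term → Atom Term1 with Term1 → Term z | Atom x.
Expr1 has alternatives sharing prefix 'x': factor to Expr1 → x Expr11 with Expr11 → ε | Term.

Expr -> y z | z y y | x Expr1; Term -> z | x y Term | Atom Term1; Atom -> y | x Term Factor; Factor -> z | x; Expr1 -> ε | x Expr11; Term1 -> Term z | Atom x; Expr11 -> ε | Term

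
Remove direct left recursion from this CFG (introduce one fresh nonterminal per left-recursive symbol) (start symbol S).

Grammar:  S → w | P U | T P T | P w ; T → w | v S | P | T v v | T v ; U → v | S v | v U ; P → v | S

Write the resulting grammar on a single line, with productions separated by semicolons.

Directly left-recursive nonterminal: T.
For T: α = {v v, v}, β = {w, v S, P}. Rewrite as T → β T' and T' → α T' | ε.

S → w | P U | T P T | P w; T → w T' | v S T' | P T'; U → v | S v | v U; P → v | S; T' → v v T' | v T' | eps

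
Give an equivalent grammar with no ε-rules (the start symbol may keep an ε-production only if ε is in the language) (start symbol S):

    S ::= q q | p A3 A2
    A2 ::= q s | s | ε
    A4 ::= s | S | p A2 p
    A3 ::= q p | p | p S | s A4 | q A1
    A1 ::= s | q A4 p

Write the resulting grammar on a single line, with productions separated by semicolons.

Nullable nonterminals: {A2}.
ε ∉ L(G), so no ε-production is kept.
Add the nullable-subset variants: S → p A3 A2 gives p A3 A2 | p A3. A4 → p A2 p gives p A2 p | p p.

S ::= q q | p A3 A2 | p A3; A2 ::= q s | s; A4 ::= s | S | p A2 p | p p; A3 ::= q p | p | p S | s A4 | q A1; A1 ::= s | q A4 p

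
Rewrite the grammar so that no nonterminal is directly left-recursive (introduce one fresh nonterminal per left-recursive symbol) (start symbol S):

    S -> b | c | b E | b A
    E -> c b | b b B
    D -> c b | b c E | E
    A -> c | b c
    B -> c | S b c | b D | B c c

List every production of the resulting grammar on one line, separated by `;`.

S -> b | c | b E | b A; E -> c b | b b B; D -> c b | b c E | E; A -> c | b c; B -> c B' | S b c B' | b D B'; B' -> c c B' | ε

Directly left-recursive nonterminal: B.
For B: α = {c c}, β = {c, S b c, b D}. Rewrite as B → β B' and B' → α B' | ε.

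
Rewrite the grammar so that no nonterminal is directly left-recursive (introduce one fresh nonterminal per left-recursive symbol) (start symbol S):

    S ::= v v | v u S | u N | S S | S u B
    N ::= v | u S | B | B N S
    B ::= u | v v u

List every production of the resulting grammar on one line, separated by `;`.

S ::= v v S' | v u S S' | u N S'; N ::= v | u S | B | B N S; B ::= u | v v u; S' ::= S S' | u B S' | ε

Directly left-recursive nonterminal: S.
For S: α = {S, u B}, β = {v v, v u S, u N}. Rewrite as S → β S' and S' → α S' | ε.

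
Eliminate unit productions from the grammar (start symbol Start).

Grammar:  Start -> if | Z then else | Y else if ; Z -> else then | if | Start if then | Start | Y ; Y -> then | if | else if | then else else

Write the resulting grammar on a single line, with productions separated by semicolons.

Unit pairs: Z ⇒* {Start, Y}.
For every A with A ⇒* B via unit rules, add B's non-unit alternatives to A; then delete every rule of the form X → Y.

Start -> if | Z then else | Y else if; Z -> else then | if | Start if then | Z then else | Y else if | then | else if | then else else; Y -> then | if | else if | then else else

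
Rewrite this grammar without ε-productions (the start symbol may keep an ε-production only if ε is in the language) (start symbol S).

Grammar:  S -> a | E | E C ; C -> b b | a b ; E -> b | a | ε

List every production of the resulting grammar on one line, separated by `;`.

The nullable symbols are {E, S}.
ε ∈ L(G) since S is nullable, so keep S → ε.
Add the nullable-subset variants: S → E C gives E C | C.

S -> a | E | E C | C | ε; C -> b b | a b; E -> b | a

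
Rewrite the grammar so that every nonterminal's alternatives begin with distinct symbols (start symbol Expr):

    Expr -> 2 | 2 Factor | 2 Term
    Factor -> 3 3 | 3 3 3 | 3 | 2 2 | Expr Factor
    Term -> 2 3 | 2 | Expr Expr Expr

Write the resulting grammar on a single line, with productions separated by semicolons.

Expr has alternatives sharing prefix '2': factor to Expr → 2 Expr1 with Expr1 → ε | Factor | Term.
Factor has alternatives sharing prefix '3': factor to Factor → 3 Factor1 with Factor1 → 3 | 3 3 | ε.
Term has alternatives sharing prefix '2': factor to Term → 2 Term1 with Term1 → 3 | ε.
Factor1 has alternatives sharing prefix '3': factor to Factor1 → 3 Factor11 with Factor11 → ε | 3.

Expr -> 2 Expr1; Factor -> 2 2 | Expr Factor | 3 Factor1; Term -> Expr Expr Expr | 2 Term1; Expr1 -> ε | Factor | Term; Factor1 -> ε | 3 Factor11; Term1 -> 3 | ε; Factor11 -> ε | 3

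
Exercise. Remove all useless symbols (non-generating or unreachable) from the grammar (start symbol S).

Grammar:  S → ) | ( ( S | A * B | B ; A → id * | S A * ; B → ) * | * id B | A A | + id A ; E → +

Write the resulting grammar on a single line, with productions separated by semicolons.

S → ) | ( ( S | A * B | B; A → id * | S A *; B → ) * | * id B | A A | + id A

Generating nonterminals: {A, B, E, S}.
Reachable from S after that: {A, B, S}.
Removed useless symbols: {E} and every production mentioning them.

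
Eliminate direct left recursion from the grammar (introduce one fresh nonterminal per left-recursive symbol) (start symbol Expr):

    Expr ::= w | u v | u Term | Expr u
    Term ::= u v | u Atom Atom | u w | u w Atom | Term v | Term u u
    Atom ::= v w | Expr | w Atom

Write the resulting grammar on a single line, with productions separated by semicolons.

Directly left-recursive nonterminals: Expr, Term.
For Expr: α = {u}, β = {w, u v, u Term}. Rewrite as Expr → β Expr1 and Expr1 → α Expr1 | ε.
For Term: α = {v, u u}, β = {u v, u Atom Atom, u w, u w Atom}. Rewrite as Term → β Term1 and Term1 → α Term1 | ε.

Expr ::= w Expr1 | u v Expr1 | u Term Expr1; Term ::= u v Term1 | u Atom Atom Term1 | u w Term1 | u w Atom Term1; Atom ::= v w | Expr | w Atom; Expr1 ::= u Expr1 | ε; Term1 ::= v Term1 | u u Term1 | ε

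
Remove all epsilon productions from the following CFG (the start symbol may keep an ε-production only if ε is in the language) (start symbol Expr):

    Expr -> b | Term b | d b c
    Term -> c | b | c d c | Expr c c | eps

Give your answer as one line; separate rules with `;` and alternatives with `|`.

Expr -> b | Term b | d b c; Term -> c | b | c d c | Expr c c

Nullable set = {Term}.
ε ∉ L(G), so no ε-production is kept.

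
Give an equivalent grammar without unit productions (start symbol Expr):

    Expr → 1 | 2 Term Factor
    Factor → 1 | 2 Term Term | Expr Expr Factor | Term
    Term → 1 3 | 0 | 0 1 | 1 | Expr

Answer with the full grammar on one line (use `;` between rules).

Expr → 1 | 2 Term Factor; Factor → 1 3 | 0 | 0 1 | 1 | 2 Term Term | Expr Expr Factor | 2 Term Factor; Term → 1 3 | 0 | 0 1 | 1 | 2 Term Factor

Unit pairs: Factor ⇒* {Expr, Term}; Term ⇒* {Expr}.
For every A with A ⇒* B via unit rules, add B's non-unit alternatives to A; then delete every rule of the form X → Y.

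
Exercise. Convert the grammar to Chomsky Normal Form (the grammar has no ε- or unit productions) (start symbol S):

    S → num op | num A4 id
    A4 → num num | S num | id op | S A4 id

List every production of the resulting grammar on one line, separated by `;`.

Introduce a nonterminal for each terminal appearing in a rule of length ≥ 2: X1 → num, X2 → op, X3 → id.
Binarize each right-hand side of length ≥ 3 by chaining fresh nonterminals (Y1, Y2, …): affected rules were S → X1 A4 X3; A4 → S A4 X3.

S → X1 X2 | X1 Y1; A4 → X1 X1 | S X1 | X3 X2 | S Y2; X1 → num; X2 → op; X3 → id; Y1 → A4 X3; Y2 → A4 X3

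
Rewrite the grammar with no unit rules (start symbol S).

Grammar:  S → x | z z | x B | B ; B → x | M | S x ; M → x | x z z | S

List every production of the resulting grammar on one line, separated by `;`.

Unit pairs: B ⇒* {M, S}; M ⇒* {B, S}; S ⇒* {B, M}.
For every A with A ⇒* B via unit rules, add B's non-unit alternatives to A; then delete every rule of the form X → Y.

S → x | S x | z z | x B | x z z; B → x | S x | z z | x B | x z z; M → x | S x | z z | x B | x z z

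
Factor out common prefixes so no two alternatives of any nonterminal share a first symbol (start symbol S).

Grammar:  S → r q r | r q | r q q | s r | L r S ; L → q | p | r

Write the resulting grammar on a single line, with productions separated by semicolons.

S → s r | L r S | r q S'; L → q | p | r; S' → r | eps | q

S has alternatives sharing prefix 'r q': factor to S → r q S' with S' → r | ε | q.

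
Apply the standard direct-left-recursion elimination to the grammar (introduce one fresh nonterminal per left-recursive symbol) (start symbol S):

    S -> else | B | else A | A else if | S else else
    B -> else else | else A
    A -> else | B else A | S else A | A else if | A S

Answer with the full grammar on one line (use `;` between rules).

S -> else S' | B S' | else A S' | A else if S'; B -> else else | else A; A -> else A' | B else A A' | S else A A'; S' -> else else S' | ε; A' -> else if A' | S A' | ε

S, A are directly left-recursive.
For S: α = {else else}, β = {else, B, else A, A else if}. Rewrite as S → β S' and S' → α S' | ε.
For A: α = {else if, S}, β = {else, B else A, S else A}. Rewrite as A → β A' and A' → α A' | ε.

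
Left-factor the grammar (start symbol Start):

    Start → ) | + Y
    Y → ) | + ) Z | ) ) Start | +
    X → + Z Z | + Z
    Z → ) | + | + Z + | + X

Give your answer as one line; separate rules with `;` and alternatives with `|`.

Y has alternatives sharing prefix ')': factor to Y → ) Y1 with Y1 → ε | ) Start.
Y has alternatives sharing prefix '+': factor to Y → + Y2 with Y2 → ) Z | ε.
X has alternatives sharing prefix '+ Z': factor to X → + Z X1 with X1 → Z | ε.
Z has alternatives sharing prefix '+': factor to Z → + Z1 with Z1 → ε | Z + | X.

Start → ) | + Y; Y → ) Y1 | + Y2; X → + Z X1; Z → ) | + Z1; Y1 → ε | ) Start; Y2 → ) Z | ε; X1 → Z | ε; Z1 → ε | Z + | X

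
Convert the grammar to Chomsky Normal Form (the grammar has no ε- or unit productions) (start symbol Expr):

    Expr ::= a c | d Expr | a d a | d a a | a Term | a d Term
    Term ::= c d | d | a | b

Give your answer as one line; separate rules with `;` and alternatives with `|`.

Expr ::= X1 X2 | X3 Expr | X1 Y1 | X3 Y2 | X1 Term | X1 Y3; Term ::= X2 X3 | d | a | b; X1 ::= a; X2 ::= c; X3 ::= d; Y1 ::= X3 X1; Y2 ::= X1 X1; Y3 ::= X3 Term

Introduce a nonterminal for each terminal appearing in a rule of length ≥ 2: X1 → a, X2 → c, X3 → d.
Binarize each right-hand side of length ≥ 3 by chaining fresh nonterminals (Y1, Y2, …): affected rules were Expr → X1 X3 X1; Expr → X3 X1 X1; Expr → X1 X3 Term.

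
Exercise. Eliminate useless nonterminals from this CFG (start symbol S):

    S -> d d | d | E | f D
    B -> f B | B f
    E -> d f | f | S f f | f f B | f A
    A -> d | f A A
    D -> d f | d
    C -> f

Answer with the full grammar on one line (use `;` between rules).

S -> d d | d | E | f D; E -> d f | f | S f f | f A; A -> d | f A A; D -> d f | d

Generating nonterminals: {A, C, D, E, S}.
Reachable from S after that: {A, D, E, S}.
Removed useless symbols: {B, C} and every production mentioning them.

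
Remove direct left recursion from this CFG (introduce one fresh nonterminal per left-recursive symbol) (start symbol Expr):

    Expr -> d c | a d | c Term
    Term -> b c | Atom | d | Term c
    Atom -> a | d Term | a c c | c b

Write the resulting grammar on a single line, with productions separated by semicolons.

Expr -> d c | a d | c Term; Term -> b c Term1 | Atom Term1 | d Term1; Atom -> a | d Term | a c c | c b; Term1 -> c Term1 | ε

Directly left-recursive nonterminal: Term.
For Term: α = {c}, β = {b c, Atom, d}. Rewrite as Term → β Term1 and Term1 → α Term1 | ε.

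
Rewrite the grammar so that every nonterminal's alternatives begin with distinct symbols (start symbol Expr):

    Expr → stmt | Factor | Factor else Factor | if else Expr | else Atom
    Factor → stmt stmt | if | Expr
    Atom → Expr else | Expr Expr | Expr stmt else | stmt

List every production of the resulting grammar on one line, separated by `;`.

Expr → stmt | if else Expr | else Atom | Factor Expr1; Factor → stmt stmt | if | Expr; Atom → stmt | Expr Atom1; Expr1 → ε | else Factor; Atom1 → else | Expr | stmt else

Expr has alternatives sharing prefix 'Factor': factor to Expr → Factor Expr1 with Expr1 → ε | else Factor.
Atom has alternatives sharing prefix 'Expr': factor to Atom → Expr Atom1 with Atom1 → else | Expr | stmt else.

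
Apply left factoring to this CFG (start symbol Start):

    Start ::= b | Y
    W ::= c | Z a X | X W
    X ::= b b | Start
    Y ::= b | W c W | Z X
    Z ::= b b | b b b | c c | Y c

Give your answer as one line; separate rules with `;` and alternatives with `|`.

Start ::= b | Y; W ::= c | Z a X | X W; X ::= b b | Start; Y ::= b | W c W | Z X; Z ::= c c | Y c | b b Z1; Z1 ::= ε | b

Z has alternatives sharing prefix 'b b': factor to Z → b b Z1 with Z1 → ε | b.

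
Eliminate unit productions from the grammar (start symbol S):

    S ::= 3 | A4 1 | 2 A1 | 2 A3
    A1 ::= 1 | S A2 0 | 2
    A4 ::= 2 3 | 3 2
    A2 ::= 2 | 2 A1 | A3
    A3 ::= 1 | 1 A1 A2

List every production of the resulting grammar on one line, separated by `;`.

S ::= 3 | A4 1 | 2 A1 | 2 A3; A1 ::= 1 | S A2 0 | 2; A4 ::= 2 3 | 3 2; A2 ::= 2 | 2 A1 | 1 | 1 A1 A2; A3 ::= 1 | 1 A1 A2

Unit pairs: A2 ⇒* {A3}.
For each unit pair (A, B), copy every non-unit production of B to A, then drop all unit productions.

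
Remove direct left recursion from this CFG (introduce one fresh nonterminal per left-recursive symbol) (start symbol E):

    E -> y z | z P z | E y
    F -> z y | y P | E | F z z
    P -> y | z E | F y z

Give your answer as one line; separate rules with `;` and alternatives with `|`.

E, F are directly left-recursive.
For E: α = {y}, β = {y z, z P z}. Rewrite as E → β E' and E' → α E' | ε.
For F: α = {z z}, β = {z y, y P, E}. Rewrite as F → β F' and F' → α F' | ε.

E -> y z E' | z P z E'; F -> z y F' | y P F' | E F'; P -> y | z E | F y z; E' -> y E' | ε; F' -> z z F' | ε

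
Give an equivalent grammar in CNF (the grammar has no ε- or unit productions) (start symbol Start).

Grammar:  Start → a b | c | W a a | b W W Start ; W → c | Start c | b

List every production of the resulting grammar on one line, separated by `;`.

Introduce a nonterminal for each terminal appearing in a rule of length ≥ 2: X1 → a, X2 → b, X3 → c.
Binarize each right-hand side of length ≥ 3 by chaining fresh nonterminals (Y1, Y2, …): affected rules were Start → W X1 X1; Start → X2 W W Start.

Start → X1 X2 | c | W Y1 | X2 Y2; W → c | Start X3 | b; X1 → a; X2 → b; X3 → c; Y1 → X1 X1; Y2 → W Y3; Y3 → W Start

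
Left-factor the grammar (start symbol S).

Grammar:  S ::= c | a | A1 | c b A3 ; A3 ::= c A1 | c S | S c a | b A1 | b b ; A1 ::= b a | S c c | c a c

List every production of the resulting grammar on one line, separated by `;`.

S has alternatives sharing prefix 'c': factor to S → c S' with S' → ε | b A3.
A3 has alternatives sharing prefix 'c': factor to A3 → c A3' with A3' → A1 | S.
A3 has alternatives sharing prefix 'b': factor to A3 → b A3'' with A3'' → A1 | b.

S ::= a | A1 | c S'; A3 ::= S c a | c A3' | b A3''; A1 ::= b a | S c c | c a c; S' ::= ε | b A3; A3' ::= A1 | S; A3'' ::= A1 | b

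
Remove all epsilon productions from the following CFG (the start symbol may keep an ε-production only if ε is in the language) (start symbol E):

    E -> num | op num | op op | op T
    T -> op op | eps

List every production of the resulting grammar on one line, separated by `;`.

E -> num | op num | op op | op T | op; T -> op op

The nullable symbols are {T}.
ε ∉ L(G), so no ε-production is kept.
Add the nullable-subset variants: E → op T gives op T | op.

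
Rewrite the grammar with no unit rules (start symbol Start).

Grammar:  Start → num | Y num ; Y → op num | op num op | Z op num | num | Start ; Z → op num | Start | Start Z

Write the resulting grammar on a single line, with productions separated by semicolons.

Unit pairs: Y ⇒* {Start}; Z ⇒* {Start}.
Replace each nonterminal's rules with the union of the non-unit rules of every nonterminal it unit-derives.

Start → num | Y num; Y → num | Y num | op num | op num op | Z op num; Z → op num | Start Z | num | Y num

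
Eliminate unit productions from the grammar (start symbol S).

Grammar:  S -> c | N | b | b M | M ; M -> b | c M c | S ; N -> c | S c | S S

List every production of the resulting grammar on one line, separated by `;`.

Unit pairs: M ⇒* {N, S}; S ⇒* {M, N}.
For every A with A ⇒* B via unit rules, add B's non-unit alternatives to A; then delete every rule of the form X → Y.

S -> c | b | b M | S c | S S | c M c; M -> c | b | b M | S c | S S | c M c; N -> c | S c | S S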